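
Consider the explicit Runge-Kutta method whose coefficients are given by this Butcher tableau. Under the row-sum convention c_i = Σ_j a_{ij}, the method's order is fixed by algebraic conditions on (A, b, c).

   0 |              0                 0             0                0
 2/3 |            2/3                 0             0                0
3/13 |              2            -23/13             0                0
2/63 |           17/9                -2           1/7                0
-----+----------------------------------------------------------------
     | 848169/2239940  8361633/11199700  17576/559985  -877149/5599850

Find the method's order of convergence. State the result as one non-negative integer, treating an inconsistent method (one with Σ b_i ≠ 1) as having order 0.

3

b = (848169/2239940, 8361633/11199700, 17576/559985, -877149/5599850)
c = (0, 2/3, 3/13, 2/63)
Ac = (0, 0, -46/39, -355/273)
Σ b_i: 848169/2239940·1 + 8361633/11199700·1 + 17576/559985·1 + (-877149/5599850)·1 = 1 ✓
b·c: 8361633/11199700·2/3 + 17576/559985·3/13 + (-877149/5599850)·2/63 = 1/2 ✓
b·c²: 8361633/11199700·4/9 + 17576/559985·9/169 + (-877149/5599850)·4/3969 = 1/3 ✓
b·Ac: 17576/559985·(-46/39) + (-877149/5599850)·(-355/273) = 1/6 ✓
b·c³: 8361633/11199700·8/27 + 17576/559985·27/2197 + (-877149/5599850)·8/250047 = 2605874/11759685 ≠ 1/4 ⇒ order 3.
b·(c∘Ac): 17576/559985·(-46/169) + (-877149/5599850)·(-710/17199) = -1163/559985 ≠ 1/8
b·Ac²: 17576/559985·(-92/117) + (-877149/5599850)·(-9383/10647) = 74272817/655182450 ≠ 1/12
b·A²c: (-877149/5599850)·(-46/273) = 73899/2799925 ≠ 1/24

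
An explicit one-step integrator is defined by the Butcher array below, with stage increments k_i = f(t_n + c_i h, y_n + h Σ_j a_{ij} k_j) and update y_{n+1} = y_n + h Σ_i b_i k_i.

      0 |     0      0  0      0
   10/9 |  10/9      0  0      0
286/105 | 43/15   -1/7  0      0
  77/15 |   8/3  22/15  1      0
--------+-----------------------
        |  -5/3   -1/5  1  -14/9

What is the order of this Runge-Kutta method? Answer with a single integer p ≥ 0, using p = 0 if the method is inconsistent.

b = (-5/3, -1/5, 1, -14/9)
c = (0, 10/9, 286/105, 77/15)
Ac = (0, 0, -10/63, 4114/945)
Σ b_i: (-5/3)·1 + (-1/5)·1 + 1·1 + (-14/9)·1 = -109/45 ≠ 1 ⇒ order 0.

0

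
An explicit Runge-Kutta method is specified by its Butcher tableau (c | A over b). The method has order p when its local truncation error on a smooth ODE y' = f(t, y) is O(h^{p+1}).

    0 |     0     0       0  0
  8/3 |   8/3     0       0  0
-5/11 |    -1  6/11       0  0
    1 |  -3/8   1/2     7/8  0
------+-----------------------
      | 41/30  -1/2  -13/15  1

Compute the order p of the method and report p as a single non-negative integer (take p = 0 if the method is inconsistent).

1

b = (41/30, -1/2, -13/15, 1)
c = (0, 8/3, -5/11, 1)
Ac = (0, 0, 16/11, 247/264)
Σ b_i: 41/30·1 + (-1/2)·1 + (-13/15)·1 + 1·1 = 1 ✓
b·c: (-1/2)·8/3 + (-13/15)·(-5/11) + 1·1 = 2/33 ≠ 1/2 ⇒ order 1.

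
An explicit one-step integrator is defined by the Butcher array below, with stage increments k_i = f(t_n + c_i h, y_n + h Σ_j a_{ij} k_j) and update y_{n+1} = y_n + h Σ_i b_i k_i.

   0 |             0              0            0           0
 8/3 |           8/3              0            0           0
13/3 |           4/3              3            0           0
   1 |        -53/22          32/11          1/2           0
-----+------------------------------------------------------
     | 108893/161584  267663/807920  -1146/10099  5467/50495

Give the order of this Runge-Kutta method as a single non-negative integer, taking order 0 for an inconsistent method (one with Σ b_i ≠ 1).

3

b = (108893/161584, 267663/807920, -1146/10099, 5467/50495)
c = (0, 8/3, 13/3, 1)
Ac = (0, 0, 8, 655/66)
Σ b_i: 108893/161584·1 + 267663/807920·1 + (-1146/10099)·1 + 5467/50495·1 = 1 ✓
b·c: 267663/807920·8/3 + (-1146/10099)·13/3 + 5467/50495·1 = 1/2 ✓
b·c²: 267663/807920·64/9 + (-1146/10099)·169/9 + 5467/50495·1 = 1/3 ✓
b·Ac: (-1146/10099)·8 + 5467/50495·655/66 = 1/6 ✓
b·c³: 267663/807920·512/27 + (-1146/10099)·2197/27 + 5467/50495·1 = -28711/10099 ≠ 1/4 ⇒ order 3.
b·(c∘Ac): (-1146/10099)·104/3 + 5467/50495·655/66 = -173261/60594 ≠ 1/8
b·Ac²: (-1146/10099)·64/3 + 5467/50495·1985/66 = 50621/60594 ≠ 1/12
b·A²c: 5467/50495·4 = 21868/50495 ≠ 1/24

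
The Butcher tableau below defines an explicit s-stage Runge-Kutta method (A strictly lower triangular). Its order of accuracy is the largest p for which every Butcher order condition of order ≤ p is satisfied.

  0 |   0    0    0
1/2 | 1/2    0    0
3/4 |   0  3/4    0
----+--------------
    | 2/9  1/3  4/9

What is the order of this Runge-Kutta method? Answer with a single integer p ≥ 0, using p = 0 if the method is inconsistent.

b = (2/9, 1/3, 4/9)
c = (0, 1/2, 3/4)
Ac = (0, 0, 3/8)
Σ b_i: 2/9·1 + 1/3·1 + 4/9·1 = 1 ✓
b·c: 1/3·1/2 + 4/9·3/4 = 1/2 ✓
b·c²: 1/3·1/4 + 4/9·9/16 = 1/3 ✓
b·Ac: 4/9·3/8 = 1/6 ✓; 3 stages ⇒ order 3.

3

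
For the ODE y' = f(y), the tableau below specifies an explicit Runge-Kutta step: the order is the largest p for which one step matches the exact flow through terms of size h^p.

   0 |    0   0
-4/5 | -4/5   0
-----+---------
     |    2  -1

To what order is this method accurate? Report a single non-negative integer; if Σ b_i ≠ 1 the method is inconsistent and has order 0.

1

b = (2, -1)
c = (0, -4/5)
Σ b_i: 2·1 + (-1)·1 = 1 ✓
b·c: (-1)·(-4/5) = 4/5 ≠ 1/2 ⇒ order 1.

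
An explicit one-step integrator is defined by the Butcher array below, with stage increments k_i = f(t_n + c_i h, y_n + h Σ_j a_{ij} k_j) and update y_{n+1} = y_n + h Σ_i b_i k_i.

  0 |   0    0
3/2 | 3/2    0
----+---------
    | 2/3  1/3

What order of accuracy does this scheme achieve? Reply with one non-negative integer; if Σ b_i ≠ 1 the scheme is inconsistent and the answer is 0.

b = (2/3, 1/3)
c = (0, 3/2)
Σ b_i: 2/3·1 + 1/3·1 = 1 ✓
b·c: 1/3·3/2 = 1/2 ✓; 2 stages ⇒ order 2.

2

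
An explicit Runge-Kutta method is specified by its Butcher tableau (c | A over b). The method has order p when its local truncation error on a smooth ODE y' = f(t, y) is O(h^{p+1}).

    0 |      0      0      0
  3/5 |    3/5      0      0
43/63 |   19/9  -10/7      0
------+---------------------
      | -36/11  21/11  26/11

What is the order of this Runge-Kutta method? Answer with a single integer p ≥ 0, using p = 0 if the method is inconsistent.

1

b = (-36/11, 21/11, 26/11)
c = (0, 3/5, 43/63)
Ac = (0, 0, -6/7)
Σ b_i: (-36/11)·1 + 21/11·1 + 26/11·1 = 1 ✓
b·c: 21/11·3/5 + 26/11·43/63 = 869/315 ≠ 1/2 ⇒ order 1.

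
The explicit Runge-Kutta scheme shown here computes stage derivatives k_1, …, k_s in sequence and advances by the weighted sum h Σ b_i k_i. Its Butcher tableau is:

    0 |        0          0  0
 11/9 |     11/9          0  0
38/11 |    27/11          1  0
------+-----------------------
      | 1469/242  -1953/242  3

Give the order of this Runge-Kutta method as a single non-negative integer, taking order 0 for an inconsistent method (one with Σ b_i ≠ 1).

2

b = (1469/242, -1953/242, 3)
c = (0, 11/9, 38/11)
Ac = (0, 0, 11/9)
Σ b_i: 1469/242·1 + (-1953/242)·1 + 3·1 = 1 ✓
b·c: (-1953/242)·11/9 + 3·38/11 = 1/2 ✓
b·c²: (-1953/242)·121/81 + 3·1444/121 = 51719/2178 ≠ 1/3 ⇒ order 2.
b·Ac: 3·11/9 = 11/3 ≠ 1/6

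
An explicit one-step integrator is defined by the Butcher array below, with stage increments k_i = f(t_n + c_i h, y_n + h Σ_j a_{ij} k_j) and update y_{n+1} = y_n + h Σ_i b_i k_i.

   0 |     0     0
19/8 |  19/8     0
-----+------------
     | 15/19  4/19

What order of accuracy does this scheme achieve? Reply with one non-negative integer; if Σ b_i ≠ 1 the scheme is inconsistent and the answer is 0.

b = (15/19, 4/19)
c = (0, 19/8)
Σ b_i: 15/19·1 + 4/19·1 = 1 ✓
b·c: 4/19·19/8 = 1/2 ✓; 2 stages ⇒ order 2.

2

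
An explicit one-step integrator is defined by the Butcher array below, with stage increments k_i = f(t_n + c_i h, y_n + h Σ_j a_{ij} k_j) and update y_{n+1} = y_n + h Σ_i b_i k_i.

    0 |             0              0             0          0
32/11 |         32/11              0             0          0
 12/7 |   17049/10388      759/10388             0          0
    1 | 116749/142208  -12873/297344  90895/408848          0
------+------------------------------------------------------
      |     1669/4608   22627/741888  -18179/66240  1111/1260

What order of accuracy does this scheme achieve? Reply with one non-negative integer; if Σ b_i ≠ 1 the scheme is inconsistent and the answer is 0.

b = (1669/4608, 22627/741888, -18179/66240, 1111/1260)
c = (0, 32/11, 12/7, 1)
Ac = (0, 0, 552/2597, 567/2222)
Σ b_i: 1669/4608·1 + 22627/741888·1 + (-18179/66240)·1 + 1111/1260·1 = 1 ✓
b·c: 22627/741888·32/11 + (-18179/66240)·12/7 + 1111/1260·1 = 1/2 ✓
b·c²: 22627/741888·1024/121 + (-18179/66240)·144/49 + 1111/1260·1 = 1/3 ✓
b·Ac: (-18179/66240)·552/2597 + 1111/1260·567/2222 = 1/6 ✓
b·c³: 22627/741888·32768/1331 + (-18179/66240)·1728/343 + 1111/1260·1 = 1/4 ✓
b·(c∘Ac): (-18179/66240)·6624/18179 + 1111/1260·567/2222 = 1/8 ✓
b·Ac²: (-18179/66240)·17664/28567 + 1111/1260·3507/12221 = 1/12 ✓
b·A²c: 1111/1260·105/2222 = 1/24 ✓; 4 stages ⇒ order 4.

4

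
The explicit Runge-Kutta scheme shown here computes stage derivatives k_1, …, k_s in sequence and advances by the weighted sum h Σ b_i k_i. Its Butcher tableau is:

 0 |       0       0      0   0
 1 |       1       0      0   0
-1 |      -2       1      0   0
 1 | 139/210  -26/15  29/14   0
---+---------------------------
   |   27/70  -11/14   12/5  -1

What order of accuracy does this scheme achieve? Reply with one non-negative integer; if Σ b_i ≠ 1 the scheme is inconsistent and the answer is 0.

b = (27/70, -11/14, 12/5, -1)
c = (0, 1, -1, 1)
Ac = (0, 0, 1, -799/210)
Σ b_i: 27/70·1 + (-11/14)·1 + 12/5·1 + (-1)·1 = 1 ✓
b·c: (-11/14)·1 + 12/5·(-1) + (-1)·1 = -293/70 ≠ 1/2 ⇒ order 1.

1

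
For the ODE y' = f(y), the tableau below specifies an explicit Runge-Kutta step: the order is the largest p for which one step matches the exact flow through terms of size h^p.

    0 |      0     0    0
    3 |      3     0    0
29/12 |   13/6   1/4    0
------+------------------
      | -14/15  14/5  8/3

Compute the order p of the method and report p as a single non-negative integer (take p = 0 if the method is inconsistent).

b = (-14/15, 14/5, 8/3)
c = (0, 3, 29/12)
Ac = (0, 0, 3/4)
Σ b_i: (-14/15)·1 + 14/5·1 + 8/3·1 = 68/15 ≠ 1 ⇒ order 0.

0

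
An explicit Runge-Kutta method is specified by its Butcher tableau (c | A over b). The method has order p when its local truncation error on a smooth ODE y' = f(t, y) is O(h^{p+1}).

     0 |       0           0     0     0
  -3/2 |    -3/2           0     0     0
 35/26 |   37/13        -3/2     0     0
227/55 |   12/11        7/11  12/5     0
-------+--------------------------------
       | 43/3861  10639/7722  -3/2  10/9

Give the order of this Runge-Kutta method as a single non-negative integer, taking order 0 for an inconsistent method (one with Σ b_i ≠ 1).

b = (43/3861, 10639/7722, -3/2, 10/9)
c = (0, -3/2, 35/26, 227/55)
Ac = (0, 0, 9/4, 651/286)
Σ b_i: 43/3861·1 + 10639/7722·1 + (-3/2)·1 + 10/9·1 = 1 ✓
b·c: 10639/7722·(-3/2) + (-3/2)·35/26 + 10/9·227/55 = 1/2 ✓
b·c²: 10639/7722·9/4 + (-3/2)·1225/676 + 10/9·51529/3025 = 17768087/920205 ≠ 1/3 ⇒ order 2.
b·Ac: (-3/2)·9/4 + 10/9·651/286 = -2903/3432 ≠ 1/6

2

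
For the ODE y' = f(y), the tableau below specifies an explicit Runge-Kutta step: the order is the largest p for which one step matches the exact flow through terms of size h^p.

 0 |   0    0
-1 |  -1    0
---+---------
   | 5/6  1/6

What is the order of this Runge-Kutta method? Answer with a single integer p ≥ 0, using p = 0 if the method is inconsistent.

b = (5/6, 1/6)
c = (0, -1)
Σ b_i: 5/6·1 + 1/6·1 = 1 ✓
b·c: 1/6·(-1) = -1/6 ≠ 1/2 ⇒ order 1.

1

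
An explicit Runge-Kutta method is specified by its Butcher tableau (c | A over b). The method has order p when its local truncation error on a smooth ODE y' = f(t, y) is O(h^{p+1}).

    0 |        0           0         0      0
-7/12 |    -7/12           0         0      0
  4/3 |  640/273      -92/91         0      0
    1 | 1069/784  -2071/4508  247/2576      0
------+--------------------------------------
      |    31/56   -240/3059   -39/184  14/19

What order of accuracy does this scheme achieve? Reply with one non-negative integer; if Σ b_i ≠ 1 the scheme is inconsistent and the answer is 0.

b = (31/56, -240/3059, -39/184, 14/19)
c = (0, -7/12, 4/3, 1)
Ac = (0, 0, 23/39, 19/48)
Σ b_i: 31/56·1 + (-240/3059)·1 + (-39/184)·1 + 14/19·1 = 1 ✓
b·c: (-240/3059)·(-7/12) + (-39/184)·4/3 + 14/19·1 = 1/2 ✓
b·c²: (-240/3059)·49/144 + (-39/184)·16/9 + 14/19·1 = 1/3 ✓
b·Ac: (-39/184)·23/39 + 14/19·19/48 = 1/6 ✓
b·c³: (-240/3059)·(-343/1728) + (-39/184)·64/27 + 14/19·1 = 1/4 ✓
b·(c∘Ac): (-39/184)·92/117 + 14/19·19/48 = 1/8 ✓
b·Ac²: (-39/184)·(-161/468) + 14/19·19/1344 = 1/12 ✓
b·A²c: 14/19·19/336 = 1/24 ✓; 4 stages ⇒ order 4.

4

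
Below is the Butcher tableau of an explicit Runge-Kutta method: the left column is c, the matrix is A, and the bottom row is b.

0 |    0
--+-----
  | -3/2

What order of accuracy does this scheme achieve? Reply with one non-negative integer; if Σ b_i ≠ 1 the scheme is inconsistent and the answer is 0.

b = (-3/2)
c = (0)
Σ b_i: (-3/2)·1 = -3/2 ≠ 1 ⇒ order 0.

0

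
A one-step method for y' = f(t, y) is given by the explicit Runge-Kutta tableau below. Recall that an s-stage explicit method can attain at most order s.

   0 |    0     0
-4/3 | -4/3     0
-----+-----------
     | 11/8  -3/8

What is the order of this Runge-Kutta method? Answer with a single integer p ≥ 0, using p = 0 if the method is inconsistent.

b = (11/8, -3/8)
c = (0, -4/3)
Σ b_i: 11/8·1 + (-3/8)·1 = 1 ✓
b·c: (-3/8)·(-4/3) = 1/2 ✓; 2 stages ⇒ order 2.

2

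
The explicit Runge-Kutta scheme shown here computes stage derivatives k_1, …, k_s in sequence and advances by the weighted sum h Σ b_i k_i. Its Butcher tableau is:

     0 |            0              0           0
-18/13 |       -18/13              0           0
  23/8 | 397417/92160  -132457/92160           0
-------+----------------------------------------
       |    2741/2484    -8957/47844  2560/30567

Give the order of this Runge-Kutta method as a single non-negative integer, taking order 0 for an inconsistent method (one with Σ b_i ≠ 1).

3

b = (2741/2484, -8957/47844, 2560/30567)
c = (0, -18/13, 23/8)
Ac = (0, 0, 10189/5120)
Σ b_i: 2741/2484·1 + (-8957/47844)·1 + 2560/30567·1 = 1 ✓
b·c: (-8957/47844)·(-18/13) + 2560/30567·23/8 = 1/2 ✓
b·c²: (-8957/47844)·324/169 + 2560/30567·529/64 = 1/3 ✓
b·Ac: 2560/30567·10189/5120 = 1/6 ✓; 3 stages ⇒ order 3.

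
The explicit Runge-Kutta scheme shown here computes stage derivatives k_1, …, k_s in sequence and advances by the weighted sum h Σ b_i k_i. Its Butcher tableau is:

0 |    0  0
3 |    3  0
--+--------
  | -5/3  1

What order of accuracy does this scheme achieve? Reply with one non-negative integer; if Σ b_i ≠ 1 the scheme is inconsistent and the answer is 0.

b = (-5/3, 1)
c = (0, 3)
Σ b_i: (-5/3)·1 + 1·1 = -2/3 ≠ 1 ⇒ order 0.

0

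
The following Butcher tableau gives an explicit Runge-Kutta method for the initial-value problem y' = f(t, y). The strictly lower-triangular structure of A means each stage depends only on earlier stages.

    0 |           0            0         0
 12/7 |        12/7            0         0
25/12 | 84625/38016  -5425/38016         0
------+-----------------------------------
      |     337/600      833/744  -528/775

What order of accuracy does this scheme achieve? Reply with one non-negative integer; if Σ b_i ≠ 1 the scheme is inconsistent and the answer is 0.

3

b = (337/600, 833/744, -528/775)
c = (0, 12/7, 25/12)
Ac = (0, 0, -775/3168)
Σ b_i: 337/600·1 + 833/744·1 + (-528/775)·1 = 1 ✓
b·c: 833/744·12/7 + (-528/775)·25/12 = 1/2 ✓
b·c²: 833/744·144/49 + (-528/775)·625/144 = 1/3 ✓
b·Ac: (-528/775)·(-775/3168) = 1/6 ✓; 3 stages ⇒ order 3.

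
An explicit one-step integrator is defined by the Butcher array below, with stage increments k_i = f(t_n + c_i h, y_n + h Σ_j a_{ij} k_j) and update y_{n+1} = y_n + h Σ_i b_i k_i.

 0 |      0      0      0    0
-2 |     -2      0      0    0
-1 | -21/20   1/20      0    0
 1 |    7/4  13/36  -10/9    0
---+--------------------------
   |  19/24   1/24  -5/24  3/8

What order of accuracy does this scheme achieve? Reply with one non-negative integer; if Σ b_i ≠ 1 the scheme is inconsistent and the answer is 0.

4

b = (19/24, 1/24, -5/24, 3/8)
c = (0, -2, -1, 1)
Ac = (0, 0, -1/10, 7/18)
Σ b_i: 19/24·1 + 1/24·1 + (-5/24)·1 + 3/8·1 = 1 ✓
b·c: 1/24·(-2) + (-5/24)·(-1) + 3/8·1 = 1/2 ✓
b·c²: 1/24·4 + (-5/24)·1 + 3/8·1 = 1/3 ✓
b·Ac: (-5/24)·(-1/10) + 3/8·7/18 = 1/6 ✓
b·c³: 1/24·(-8) + (-5/24)·(-1) + 3/8·1 = 1/4 ✓
b·(c∘Ac): (-5/24)·1/10 + 3/8·7/18 = 1/8 ✓
b·Ac²: (-5/24)·1/5 + 3/8·1/3 = 1/12 ✓
b·A²c: 3/8·1/9 = 1/24 ✓; 4 stages ⇒ order 4.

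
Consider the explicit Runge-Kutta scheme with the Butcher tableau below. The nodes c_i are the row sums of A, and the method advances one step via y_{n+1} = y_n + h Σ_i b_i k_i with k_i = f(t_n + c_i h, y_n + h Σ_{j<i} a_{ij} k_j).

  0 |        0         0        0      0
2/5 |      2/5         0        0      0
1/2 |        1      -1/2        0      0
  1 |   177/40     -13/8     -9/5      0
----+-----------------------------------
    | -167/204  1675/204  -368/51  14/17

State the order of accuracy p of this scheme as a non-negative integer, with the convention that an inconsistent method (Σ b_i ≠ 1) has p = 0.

b = (-167/204, 1675/204, -368/51, 14/17)
c = (0, 2/5, 1/2, 1)
Ac = (0, 0, -1/5, -31/20)
Σ b_i: (-167/204)·1 + 1675/204·1 + (-368/51)·1 + 14/17·1 = 1 ✓
b·c: 1675/204·2/5 + (-368/51)·1/2 + 14/17·1 = 1/2 ✓
b·c²: 1675/204·4/25 + (-368/51)·1/4 + 14/17·1 = 1/3 ✓
b·Ac: (-368/51)·(-1/5) + 14/17·(-31/20) = 1/6 ✓
b·c³: 1675/204·8/125 + (-368/51)·1/8 + 14/17·1 = 38/85 ≠ 1/4 ⇒ order 3.
b·(c∘Ac): (-368/51)·(-1/10) + 14/17·(-31/20) = -283/510 ≠ 1/8
b·Ac²: (-368/51)·(-2/25) + 14/17·(-71/100) = -19/2550 ≠ 1/12
b·A²c: 14/17·9/25 = 126/425 ≠ 1/24

3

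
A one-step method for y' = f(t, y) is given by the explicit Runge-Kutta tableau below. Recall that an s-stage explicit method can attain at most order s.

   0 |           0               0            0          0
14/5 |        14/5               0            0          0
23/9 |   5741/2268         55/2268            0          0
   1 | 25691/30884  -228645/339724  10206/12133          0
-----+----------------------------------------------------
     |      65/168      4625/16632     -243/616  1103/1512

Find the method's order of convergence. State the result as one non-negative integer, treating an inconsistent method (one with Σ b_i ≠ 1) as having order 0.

4

b = (65/168, 4625/16632, -243/616, 1103/1512)
c = (0, 14/5, 23/9, 1)
Ac = (0, 0, 11/162, 585/2206)
Σ b_i: 65/168·1 + 4625/16632·1 + (-243/616)·1 + 1103/1512·1 = 1 ✓
b·c: 4625/16632·14/5 + (-243/616)·23/9 + 1103/1512·1 = 1/2 ✓
b·c²: 4625/16632·196/25 + (-243/616)·529/81 + 1103/1512·1 = 1/3 ✓
b·Ac: (-243/616)·11/162 + 1103/1512·585/2206 = 1/6 ✓
b·c³: 4625/16632·2744/125 + (-243/616)·12167/729 + 1103/1512·1 = 1/4 ✓
b·(c∘Ac): (-243/616)·253/1458 + 1103/1512·585/2206 = 1/8 ✓
b·Ac²: (-243/616)·77/405 + 1103/1512·1197/5515 = 1/12 ✓
b·A²c: 1103/1512·63/1103 = 1/24 ✓; 4 stages ⇒ order 4.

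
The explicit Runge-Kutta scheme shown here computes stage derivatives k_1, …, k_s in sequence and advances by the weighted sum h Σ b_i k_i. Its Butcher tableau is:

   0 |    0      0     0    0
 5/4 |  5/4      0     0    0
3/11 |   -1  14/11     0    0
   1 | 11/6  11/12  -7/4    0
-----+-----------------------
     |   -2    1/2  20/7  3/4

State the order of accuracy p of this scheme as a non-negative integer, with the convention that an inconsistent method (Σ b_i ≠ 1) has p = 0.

b = (-2, 1/2, 20/7, 3/4)
c = (0, 5/4, 3/11, 1)
Ac = (0, 0, 35/22, 353/528)
Σ b_i: (-2)·1 + 1/2·1 + 20/7·1 + 3/4·1 = 59/28 ≠ 1 ⇒ order 0.

0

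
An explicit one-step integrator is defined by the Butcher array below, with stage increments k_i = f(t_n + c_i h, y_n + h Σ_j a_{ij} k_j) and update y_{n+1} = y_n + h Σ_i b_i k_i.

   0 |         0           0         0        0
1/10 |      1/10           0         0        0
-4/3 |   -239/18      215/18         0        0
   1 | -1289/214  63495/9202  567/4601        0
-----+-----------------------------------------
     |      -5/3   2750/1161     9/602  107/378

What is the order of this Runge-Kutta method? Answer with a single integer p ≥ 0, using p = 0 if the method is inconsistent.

4

b = (-5/3, 2750/1161, 9/602, 107/378)
c = (0, 1/10, -4/3, 1)
Ac = (0, 0, 43/36, 225/428)
Σ b_i: (-5/3)·1 + 2750/1161·1 + 9/602·1 + 107/378·1 = 1 ✓
b·c: 2750/1161·1/10 + 9/602·(-4/3) + 107/378·1 = 1/2 ✓
b·c²: 2750/1161·1/100 + 9/602·16/9 + 107/378·1 = 1/3 ✓
b·Ac: 9/602·43/36 + 107/378·225/428 = 1/6 ✓
b·c³: 2750/1161·1/1000 + 9/602·(-64/27) + 107/378·1 = 1/4 ✓
b·(c∘Ac): 9/602·(-43/27) + 107/378·225/428 = 1/8 ✓
b·Ac²: 9/602·43/360 + 107/378·1233/4280 = 1/12 ✓
b·A²c: 107/378·63/428 = 1/24 ✓; 4 stages ⇒ order 4.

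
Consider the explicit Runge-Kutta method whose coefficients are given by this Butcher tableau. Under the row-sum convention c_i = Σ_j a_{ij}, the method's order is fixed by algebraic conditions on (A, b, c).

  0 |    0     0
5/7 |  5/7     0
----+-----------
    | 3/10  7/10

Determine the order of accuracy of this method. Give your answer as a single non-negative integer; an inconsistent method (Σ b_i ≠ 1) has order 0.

2

b = (3/10, 7/10)
c = (0, 5/7)
Σ b_i: 3/10·1 + 7/10·1 = 1 ✓
b·c: 7/10·5/7 = 1/2 ✓; 2 stages ⇒ order 2.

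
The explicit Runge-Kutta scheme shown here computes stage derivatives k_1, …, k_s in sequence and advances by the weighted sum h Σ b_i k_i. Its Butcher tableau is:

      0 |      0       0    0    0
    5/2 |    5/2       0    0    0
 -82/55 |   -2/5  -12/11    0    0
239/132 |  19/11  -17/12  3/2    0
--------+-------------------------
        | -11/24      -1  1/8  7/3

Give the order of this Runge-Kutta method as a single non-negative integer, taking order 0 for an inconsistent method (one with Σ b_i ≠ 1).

b = (-11/24, -1, 1/8, 7/3)
c = (0, 5/2, -82/55, 239/132)
Ac = (0, 0, -30/11, -7627/1320)
Σ b_i: (-11/24)·1 + (-1)·1 + 1/8·1 + 7/3·1 = 1 ✓
b·c: (-1)·5/2 + 1/8·(-82/55) + 7/3·239/132 = 1523/990 ≠ 1/2 ⇒ order 1.

1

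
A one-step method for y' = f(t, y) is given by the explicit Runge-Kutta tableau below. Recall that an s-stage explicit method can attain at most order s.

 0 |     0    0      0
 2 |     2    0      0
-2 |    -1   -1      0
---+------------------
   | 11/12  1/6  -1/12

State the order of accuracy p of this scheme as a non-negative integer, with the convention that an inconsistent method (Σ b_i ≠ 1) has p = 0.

b = (11/12, 1/6, -1/12)
c = (0, 2, -2)
Ac = (0, 0, -2)
Σ b_i: 11/12·1 + 1/6·1 + (-1/12)·1 = 1 ✓
b·c: 1/6·2 + (-1/12)·(-2) = 1/2 ✓
b·c²: 1/6·4 + (-1/12)·4 = 1/3 ✓
b·Ac: (-1/12)·(-2) = 1/6 ✓; 3 stages ⇒ order 3.

3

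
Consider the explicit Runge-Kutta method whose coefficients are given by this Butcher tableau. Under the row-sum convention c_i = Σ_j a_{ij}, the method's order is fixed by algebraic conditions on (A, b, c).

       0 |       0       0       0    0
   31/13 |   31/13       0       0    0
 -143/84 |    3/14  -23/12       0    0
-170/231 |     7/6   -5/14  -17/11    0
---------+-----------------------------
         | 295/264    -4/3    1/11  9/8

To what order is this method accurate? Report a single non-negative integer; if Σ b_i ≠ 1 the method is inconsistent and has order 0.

1

b = (295/264, -4/3, 1/11, 9/8)
c = (0, 31/13, -143/84, -170/231)
Ac = (0, 0, -713/156, 1943/1092)
Σ b_i: 295/264·1 + (-4/3)·1 + 1/11·1 + 9/8·1 = 1 ✓
b·c: (-4/3)·31/13 + 1/11·(-143/84) + 9/8·(-170/231) = -12499/3003 ≠ 1/2 ⇒ order 1.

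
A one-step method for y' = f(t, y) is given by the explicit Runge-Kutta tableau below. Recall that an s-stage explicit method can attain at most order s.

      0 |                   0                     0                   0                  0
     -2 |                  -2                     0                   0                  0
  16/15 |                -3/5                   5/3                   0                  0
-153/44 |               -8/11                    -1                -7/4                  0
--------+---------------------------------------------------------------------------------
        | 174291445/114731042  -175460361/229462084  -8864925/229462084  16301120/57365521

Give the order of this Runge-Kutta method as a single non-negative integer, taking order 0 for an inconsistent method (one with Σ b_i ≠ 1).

3

b = (174291445/114731042, -175460361/229462084, -8864925/229462084, 16301120/57365521)
c = (0, -2, 16/15, -153/44)
Ac = (0, 0, -10/3, 2/15)
Σ b_i: 174291445/114731042·1 + (-175460361/229462084)·1 + (-8864925/229462084)·1 + 16301120/57365521·1 = 1 ✓
b·c: (-175460361/229462084)·(-2) + (-8864925/229462084)·16/15 + 16301120/57365521·(-153/44) = 1/2 ✓
b·c²: (-175460361/229462084)·4 + (-8864925/229462084)·256/225 + 16301120/57365521·23409/1936 = 1/3 ✓
b·Ac: (-8864925/229462084)·(-10/3) + 16301120/57365521·2/15 = 1/6 ✓
b·c³: (-175460361/229462084)·(-8) + (-8864925/229462084)·4096/3375 + 16301120/57365521·(-3581577/85184) = -166890517471/28395932895 ≠ 1/4 ⇒ order 3.
b·(c∘Ac): (-8864925/229462084)·(-32/9) + 16301120/57365521·(-51/110) = 966424/172096563 ≠ 1/8
b·Ac²: (-8864925/229462084)·20/3 + 16301120/57365521·(-1348/225) = -5059651327/2581448445 ≠ 1/12
b·A²c: 16301120/57365521·35/6 = 285269600/172096563 ≠ 1/24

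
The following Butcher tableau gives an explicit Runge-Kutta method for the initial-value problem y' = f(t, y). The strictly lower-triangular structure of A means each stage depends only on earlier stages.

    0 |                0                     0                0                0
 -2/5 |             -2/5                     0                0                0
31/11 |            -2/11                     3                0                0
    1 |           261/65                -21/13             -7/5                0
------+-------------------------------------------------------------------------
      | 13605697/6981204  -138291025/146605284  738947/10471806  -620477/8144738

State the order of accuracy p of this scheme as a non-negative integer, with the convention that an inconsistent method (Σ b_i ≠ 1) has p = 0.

3

b = (13605697/6981204, -138291025/146605284, 738947/10471806, -620477/8144738)
c = (0, -2/5, 31/11, 1)
Ac = (0, 0, -6/5, -2359/715)
Σ b_i: 13605697/6981204·1 + (-138291025/146605284)·1 + 738947/10471806·1 + (-620477/8144738)·1 = 1 ✓
b·c: (-138291025/146605284)·(-2/5) + 738947/10471806·31/11 + (-620477/8144738)·1 = 1/2 ✓
b·c²: (-138291025/146605284)·4/25 + 738947/10471806·961/121 + (-620477/8144738)·1 = 1/3 ✓
b·Ac: 738947/10471806·(-6/5) + (-620477/8144738)·(-2359/715) = 1/6 ✓
b·c³: (-138291025/146605284)·(-8/125) + 738947/10471806·29791/1331 + (-620477/8144738)·1 = 150093652/95991555 ≠ 1/4 ⇒ order 3.
b·(c∘Ac): 738947/10471806·(-186/55) + (-620477/8144738)·(-2359/715) = 44351/3490602 ≠ 1/8
b·Ac²: 738947/10471806·12/25 + (-620477/8144738)·(-447419/39325) = 864521257/959915550 ≠ 1/12
b·A²c: (-620477/8144738)·42/25 = -1861431/14544175 ≠ 1/24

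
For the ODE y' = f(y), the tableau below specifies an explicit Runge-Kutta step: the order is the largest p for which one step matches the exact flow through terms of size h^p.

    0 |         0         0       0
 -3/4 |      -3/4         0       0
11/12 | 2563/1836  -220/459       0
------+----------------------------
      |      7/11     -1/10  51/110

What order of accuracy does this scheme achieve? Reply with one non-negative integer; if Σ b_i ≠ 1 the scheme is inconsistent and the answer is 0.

b = (7/11, -1/10, 51/110)
c = (0, -3/4, 11/12)
Ac = (0, 0, 55/153)
Σ b_i: 7/11·1 + (-1/10)·1 + 51/110·1 = 1 ✓
b·c: (-1/10)·(-3/4) + 51/110·11/12 = 1/2 ✓
b·c²: (-1/10)·9/16 + 51/110·121/144 = 1/3 ✓
b·Ac: 51/110·55/153 = 1/6 ✓; 3 stages ⇒ order 3.

3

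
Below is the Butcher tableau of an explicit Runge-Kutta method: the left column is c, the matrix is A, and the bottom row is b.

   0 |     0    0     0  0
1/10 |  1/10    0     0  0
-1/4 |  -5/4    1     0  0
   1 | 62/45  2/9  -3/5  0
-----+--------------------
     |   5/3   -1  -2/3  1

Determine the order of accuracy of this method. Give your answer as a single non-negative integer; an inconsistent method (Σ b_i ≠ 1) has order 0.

1

b = (5/3, -1, -2/3, 1)
c = (0, 1/10, -1/4, 1)
Ac = (0, 0, 1/10, 31/180)
Σ b_i: 5/3·1 + (-1)·1 + (-2/3)·1 + 1·1 = 1 ✓
b·c: (-1)·1/10 + (-2/3)·(-1/4) + 1·1 = 16/15 ≠ 1/2 ⇒ order 1.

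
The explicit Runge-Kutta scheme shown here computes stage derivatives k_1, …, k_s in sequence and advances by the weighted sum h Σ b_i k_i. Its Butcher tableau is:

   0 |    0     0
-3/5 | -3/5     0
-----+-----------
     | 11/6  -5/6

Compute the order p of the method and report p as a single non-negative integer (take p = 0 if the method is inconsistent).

b = (11/6, -5/6)
c = (0, -3/5)
Σ b_i: 11/6·1 + (-5/6)·1 = 1 ✓
b·c: (-5/6)·(-3/5) = 1/2 ✓; 2 stages ⇒ order 2.

2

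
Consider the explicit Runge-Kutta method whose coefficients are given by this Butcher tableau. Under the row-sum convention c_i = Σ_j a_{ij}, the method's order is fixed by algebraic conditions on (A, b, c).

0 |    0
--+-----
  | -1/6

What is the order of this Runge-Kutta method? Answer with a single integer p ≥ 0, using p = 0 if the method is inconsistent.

b = (-1/6)
c = (0)
Σ b_i: (-1/6)·1 = -1/6 ≠ 1 ⇒ order 0.

0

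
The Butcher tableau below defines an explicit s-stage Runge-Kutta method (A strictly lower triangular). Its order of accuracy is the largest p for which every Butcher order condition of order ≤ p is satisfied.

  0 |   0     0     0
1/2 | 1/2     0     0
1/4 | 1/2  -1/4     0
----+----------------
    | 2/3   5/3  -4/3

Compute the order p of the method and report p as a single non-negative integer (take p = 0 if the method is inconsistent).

b = (2/3, 5/3, -4/3)
c = (0, 1/2, 1/4)
Ac = (0, 0, -1/8)
Σ b_i: 2/3·1 + 5/3·1 + (-4/3)·1 = 1 ✓
b·c: 5/3·1/2 + (-4/3)·1/4 = 1/2 ✓
b·c²: 5/3·1/4 + (-4/3)·1/16 = 1/3 ✓
b·Ac: (-4/3)·(-1/8) = 1/6 ✓; 3 stages ⇒ order 3.

3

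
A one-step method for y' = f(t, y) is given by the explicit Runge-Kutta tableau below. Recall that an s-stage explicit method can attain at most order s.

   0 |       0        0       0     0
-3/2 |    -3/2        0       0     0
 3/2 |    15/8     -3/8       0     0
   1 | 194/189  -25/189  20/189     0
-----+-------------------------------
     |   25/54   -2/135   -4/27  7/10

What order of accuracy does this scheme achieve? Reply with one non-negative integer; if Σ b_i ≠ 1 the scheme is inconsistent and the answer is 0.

4

b = (25/54, -2/135, -4/27, 7/10)
c = (0, -3/2, 3/2, 1)
Ac = (0, 0, 9/16, 5/14)
Σ b_i: 25/54·1 + (-2/135)·1 + (-4/27)·1 + 7/10·1 = 1 ✓
b·c: (-2/135)·(-3/2) + (-4/27)·3/2 + 7/10·1 = 1/2 ✓
b·c²: (-2/135)·9/4 + (-4/27)·9/4 + 7/10·1 = 1/3 ✓
b·Ac: (-4/27)·9/16 + 7/10·5/14 = 1/6 ✓
b·c³: (-2/135)·(-27/8) + (-4/27)·27/8 + 7/10·1 = 1/4 ✓
b·(c∘Ac): (-4/27)·27/32 + 7/10·5/14 = 1/8 ✓
b·Ac²: (-4/27)·(-27/32) + 7/10·(-5/84) = 1/12 ✓
b·A²c: 7/10·5/84 = 1/24 ✓; 4 stages ⇒ order 4.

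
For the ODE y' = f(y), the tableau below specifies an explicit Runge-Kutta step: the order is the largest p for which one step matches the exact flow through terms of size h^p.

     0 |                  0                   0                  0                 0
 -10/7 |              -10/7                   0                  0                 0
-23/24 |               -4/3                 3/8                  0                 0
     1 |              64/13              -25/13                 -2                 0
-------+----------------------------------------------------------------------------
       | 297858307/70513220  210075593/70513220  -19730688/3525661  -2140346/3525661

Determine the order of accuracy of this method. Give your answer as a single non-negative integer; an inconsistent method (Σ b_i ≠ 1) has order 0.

b = (297858307/70513220, 210075593/70513220, -19730688/3525661, -2140346/3525661)
c = (0, -10/7, -23/24, 1)
Ac = (0, 0, -15/28, 5093/1092)
Σ b_i: 297858307/70513220·1 + 210075593/70513220·1 + (-19730688/3525661)·1 + (-2140346/3525661)·1 = 1 ✓
b·c: 210075593/70513220·(-10/7) + (-19730688/3525661)·(-23/24) + (-2140346/3525661)·1 = 1/2 ✓
b·c²: 210075593/70513220·100/49 + (-19730688/3525661)·529/576 + (-2140346/3525661)·1 = 1/3 ✓
b·Ac: (-19730688/3525661)·(-15/28) + (-2140346/3525661)·5093/1092 = 1/6 ✓
b·c³: 210075593/70513220·(-1000/343) + (-19730688/3525661)·(-12167/13824) + (-2140346/3525661)·1 = -1940138117/444233286 ≠ 1/4 ⇒ order 3.
b·(c∘Ac): (-19730688/3525661)·115/224 + (-2140346/3525661)·5093/1092 = -844703813/148077762 ≠ 1/8
b·Ac²: (-19730688/3525661)·75/98 + (-2140346/3525661)·(-1056973/183456) = -2790662981/3553866288 ≠ 1/12
b·A²c: (-2140346/3525661)·15/14 = -16052595/24679627 ≠ 1/24

3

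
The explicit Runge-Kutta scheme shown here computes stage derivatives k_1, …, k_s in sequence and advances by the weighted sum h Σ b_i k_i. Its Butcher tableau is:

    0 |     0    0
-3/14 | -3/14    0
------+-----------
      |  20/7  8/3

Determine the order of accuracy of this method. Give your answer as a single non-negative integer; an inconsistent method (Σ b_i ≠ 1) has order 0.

0

b = (20/7, 8/3)
c = (0, -3/14)
Σ b_i: 20/7·1 + 8/3·1 = 116/21 ≠ 1 ⇒ order 0.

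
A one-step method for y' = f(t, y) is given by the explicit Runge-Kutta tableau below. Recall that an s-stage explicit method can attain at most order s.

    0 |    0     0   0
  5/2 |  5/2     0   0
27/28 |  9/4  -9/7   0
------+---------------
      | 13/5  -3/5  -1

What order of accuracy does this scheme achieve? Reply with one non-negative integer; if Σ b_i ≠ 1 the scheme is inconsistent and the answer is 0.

b = (13/5, -3/5, -1)
c = (0, 5/2, 27/28)
Ac = (0, 0, -45/14)
Σ b_i: 13/5·1 + (-3/5)·1 + (-1)·1 = 1 ✓
b·c: (-3/5)·5/2 + (-1)·27/28 = -69/28 ≠ 1/2 ⇒ order 1.

1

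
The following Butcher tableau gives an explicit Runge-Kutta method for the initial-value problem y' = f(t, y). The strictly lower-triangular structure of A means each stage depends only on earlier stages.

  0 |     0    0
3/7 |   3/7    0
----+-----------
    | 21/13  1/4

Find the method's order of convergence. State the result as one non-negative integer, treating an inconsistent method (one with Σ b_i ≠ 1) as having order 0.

0

b = (21/13, 1/4)
c = (0, 3/7)
Σ b_i: 21/13·1 + 1/4·1 = 97/52 ≠ 1 ⇒ order 0.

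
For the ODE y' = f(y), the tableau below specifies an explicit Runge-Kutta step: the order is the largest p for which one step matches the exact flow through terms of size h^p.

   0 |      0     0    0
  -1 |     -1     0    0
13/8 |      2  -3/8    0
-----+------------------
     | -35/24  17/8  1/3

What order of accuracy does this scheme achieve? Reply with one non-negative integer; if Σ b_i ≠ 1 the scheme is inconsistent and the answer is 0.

1

b = (-35/24, 17/8, 1/3)
c = (0, -1, 13/8)
Ac = (0, 0, 3/8)
Σ b_i: (-35/24)·1 + 17/8·1 + 1/3·1 = 1 ✓
b·c: 17/8·(-1) + 1/3·13/8 = -19/12 ≠ 1/2 ⇒ order 1.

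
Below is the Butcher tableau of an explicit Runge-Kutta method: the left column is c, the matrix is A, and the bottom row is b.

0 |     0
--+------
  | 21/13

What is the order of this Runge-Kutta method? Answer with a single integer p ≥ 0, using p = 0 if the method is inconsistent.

0

b = (21/13)
c = (0)
Σ b_i: 21/13·1 = 21/13 ≠ 1 ⇒ order 0.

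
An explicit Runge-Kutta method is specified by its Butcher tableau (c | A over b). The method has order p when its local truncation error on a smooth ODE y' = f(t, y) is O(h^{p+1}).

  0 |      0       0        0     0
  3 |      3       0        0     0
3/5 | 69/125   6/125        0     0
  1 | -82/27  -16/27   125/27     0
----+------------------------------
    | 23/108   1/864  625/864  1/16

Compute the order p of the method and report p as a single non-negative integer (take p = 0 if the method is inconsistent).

b = (23/108, 1/864, 625/864, 1/16)
c = (0, 3, 3/5, 1)
Ac = (0, 0, 18/125, 1)
Σ b_i: 23/108·1 + 1/864·1 + 625/864·1 + 1/16·1 = 1 ✓
b·c: 1/864·3 + 625/864·3/5 + 1/16·1 = 1/2 ✓
b·c²: 1/864·9 + 625/864·9/25 + 1/16·1 = 1/3 ✓
b·Ac: 625/864·18/125 + 1/16·1 = 1/6 ✓
b·c³: 1/864·27 + 625/864·27/125 + 1/16·1 = 1/4 ✓
b·(c∘Ac): 625/864·54/625 + 1/16·1 = 1/8 ✓
b·Ac²: 625/864·54/125 + 1/16·(-11/3) = 1/12 ✓
b·A²c: 1/16·2/3 = 1/24 ✓; 4 stages ⇒ order 4.

4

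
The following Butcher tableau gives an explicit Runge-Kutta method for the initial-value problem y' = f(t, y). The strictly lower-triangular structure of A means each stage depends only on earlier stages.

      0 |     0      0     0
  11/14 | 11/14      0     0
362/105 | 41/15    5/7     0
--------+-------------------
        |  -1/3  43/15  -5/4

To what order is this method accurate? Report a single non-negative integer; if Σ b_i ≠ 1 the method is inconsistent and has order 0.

b = (-1/3, 43/15, -5/4)
c = (0, 11/14, 362/105)
Ac = (0, 0, 55/98)
Σ b_i: (-1/3)·1 + 43/15·1 + (-5/4)·1 = 77/60 ≠ 1 ⇒ order 0.

0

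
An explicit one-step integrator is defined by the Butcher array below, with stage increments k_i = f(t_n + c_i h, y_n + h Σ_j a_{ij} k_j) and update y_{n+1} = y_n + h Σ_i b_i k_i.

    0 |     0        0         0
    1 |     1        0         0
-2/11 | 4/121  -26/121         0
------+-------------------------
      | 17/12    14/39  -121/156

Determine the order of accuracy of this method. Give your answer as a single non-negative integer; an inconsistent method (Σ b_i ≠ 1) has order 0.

b = (17/12, 14/39, -121/156)
c = (0, 1, -2/11)
Ac = (0, 0, -26/121)
Σ b_i: 17/12·1 + 14/39·1 + (-121/156)·1 = 1 ✓
b·c: 14/39·1 + (-121/156)·(-2/11) = 1/2 ✓
b·c²: 14/39·1 + (-121/156)·4/121 = 1/3 ✓
b·Ac: (-121/156)·(-26/121) = 1/6 ✓; 3 stages ⇒ order 3.

3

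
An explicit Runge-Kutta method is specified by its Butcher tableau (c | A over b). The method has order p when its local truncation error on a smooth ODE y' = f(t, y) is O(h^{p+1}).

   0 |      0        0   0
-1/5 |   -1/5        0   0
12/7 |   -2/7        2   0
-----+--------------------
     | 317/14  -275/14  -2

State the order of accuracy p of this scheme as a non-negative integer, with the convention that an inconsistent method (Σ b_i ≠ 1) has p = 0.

b = (317/14, -275/14, -2)
c = (0, -1/5, 12/7)
Ac = (0, 0, -2/5)
Σ b_i: 317/14·1 + (-275/14)·1 + (-2)·1 = 1 ✓
b·c: (-275/14)·(-1/5) + (-2)·12/7 = 1/2 ✓
b·c²: (-275/14)·1/25 + (-2)·144/49 = -653/98 ≠ 1/3 ⇒ order 2.
b·Ac: (-2)·(-2/5) = 4/5 ≠ 1/6

2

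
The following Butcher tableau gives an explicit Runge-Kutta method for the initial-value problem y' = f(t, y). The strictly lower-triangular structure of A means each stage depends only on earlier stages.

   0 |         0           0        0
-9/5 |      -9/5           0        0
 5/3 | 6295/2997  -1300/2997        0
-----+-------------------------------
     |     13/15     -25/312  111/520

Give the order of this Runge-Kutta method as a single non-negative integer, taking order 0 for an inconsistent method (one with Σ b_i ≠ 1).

3

b = (13/15, -25/312, 111/520)
c = (0, -9/5, 5/3)
Ac = (0, 0, 260/333)
Σ b_i: 13/15·1 + (-25/312)·1 + 111/520·1 = 1 ✓
b·c: (-25/312)·(-9/5) + 111/520·5/3 = 1/2 ✓
b·c²: (-25/312)·81/25 + 111/520·25/9 = 1/3 ✓
b·Ac: 111/520·260/333 = 1/6 ✓; 3 stages ⇒ order 3.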